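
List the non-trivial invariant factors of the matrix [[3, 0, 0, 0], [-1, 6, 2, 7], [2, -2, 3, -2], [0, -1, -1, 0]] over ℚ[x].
The Jordan structure of A has elementary divisors (x - 3)^3, (x - 3). Arranging the block sizes at each eigenvalue in decreasing order and taking row products gives the invariant factors.

Invariant factors (smallest first, each dividing the next): x - 3, (x - 3)^3.

Check: the last factor (x - 3)^3 is the minimal polynomial, and the product (x - 3)^4 is the characteristic polynomial.

x - 3, (x - 3)^3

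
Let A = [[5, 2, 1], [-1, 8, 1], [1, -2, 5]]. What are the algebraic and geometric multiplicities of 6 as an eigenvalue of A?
The characteristic polynomial is (x - 6)^3, so the factor x - 6 appears with exponent 3: the algebraic multiplicity is 3.

rank(A - 6I) = 1, so the eigenspace has dimension 3 - 1 = 2: the geometric multiplicity is 2.

Since 2 < 3, A is not diagonalizable.

algebraic multiplicity 3, geometric multiplicity 2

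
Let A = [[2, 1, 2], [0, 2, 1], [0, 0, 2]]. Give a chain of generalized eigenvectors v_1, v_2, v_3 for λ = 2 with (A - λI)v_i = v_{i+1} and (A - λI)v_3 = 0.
We seek v_1 ∈ ker((A - 2I)^3) \ ker((A - 2I)^2), then set v_{i+1} = (A - 2I) v_i.

One such chain is v_1 = [[1, 0, 1]]^T, v_2 = [[2, 1, 0]]^T, v_3 = [[1, 0, 0]]^T. Check: (A - 2I) v_3 = [[0, 0, 0]]^T = 0.

v_1 = [[1, 0, 1]]^T, v_2 = [[2, 1, 0]]^T, v_3 = [[1, 0, 0]]^T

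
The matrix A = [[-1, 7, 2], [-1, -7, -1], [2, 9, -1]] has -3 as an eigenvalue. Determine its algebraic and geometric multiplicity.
The characteristic polynomial is (x + 3)^3, so the factor x + 3 appears with exponent 3: the algebraic multiplicity is 3.

rank(A + 3I) = 2, so the eigenspace has dimension 3 - 2 = 1: the geometric multiplicity is 1.

Since 1 < 3, A is not diagonalizable.

algebraic multiplicity 3, geometric multiplicity 1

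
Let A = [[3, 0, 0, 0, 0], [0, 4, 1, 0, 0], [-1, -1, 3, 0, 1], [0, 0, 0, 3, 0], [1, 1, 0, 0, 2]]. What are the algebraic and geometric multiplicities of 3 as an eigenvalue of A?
algebraic multiplicity 5, geometric multiplicity 3

The characteristic polynomial is (x - 3)^5, so the factor x - 3 appears with exponent 5: the algebraic multiplicity is 5.

rank(A - 3I) = 2, so the eigenspace has dimension 5 - 2 = 3: the geometric multiplicity is 3.

Since 3 < 5, A is not diagonalizable.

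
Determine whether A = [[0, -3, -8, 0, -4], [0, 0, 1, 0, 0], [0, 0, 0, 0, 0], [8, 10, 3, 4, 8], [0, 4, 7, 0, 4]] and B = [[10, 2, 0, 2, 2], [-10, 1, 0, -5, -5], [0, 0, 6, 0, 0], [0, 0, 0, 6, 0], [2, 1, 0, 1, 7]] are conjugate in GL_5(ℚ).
trace(A) = 8 but trace(B) = 30. The trace is a similarity invariant, so A and B are not similar.

No.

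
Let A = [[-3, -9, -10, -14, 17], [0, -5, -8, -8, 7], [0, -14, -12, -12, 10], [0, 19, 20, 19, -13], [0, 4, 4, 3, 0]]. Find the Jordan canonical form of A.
The characteristic polynomial is det(xI - A) = (x - 2)^3(x + 3)(x + 4), so the eigenvalues are -4 (algebraic multiplicity 1), -3 (algebraic multiplicity 1), 2 (algebraic multiplicity 3).

For λ = -4: algebraic multiplicity 1 gives one 1×1 block.

For λ = -3: algebraic multiplicity 1 gives one 1×1 block.

For λ = 2: rank(A - 2I) = 4, rank((A - 2I)^2) = 3, rank((A - 2I)^3) = 2. The eigenspace has dimension 5 - 4 = 1, so there is 1 Jordan block; the rank sequence gives block sizes [3].

Assembling the blocks gives the Jordan form J above.

J = [[-4, 0, 0, 0, 0], [0, -3, 0, 0, 0], [0, 0, 2, 1, 0], [0, 0, 0, 2, 1], [0, 0, 0, 0, 2]]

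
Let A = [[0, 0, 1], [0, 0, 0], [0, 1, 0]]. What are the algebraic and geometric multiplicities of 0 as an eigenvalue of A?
The characteristic polynomial is x^3, so the factor x appears with exponent 3: the algebraic multiplicity is 3.

rank(A) = 2, so the eigenspace has dimension 3 - 2 = 1: the geometric multiplicity is 1.

Since 1 < 3, A is not diagonalizable.

algebraic multiplicity 3, geometric multiplicity 1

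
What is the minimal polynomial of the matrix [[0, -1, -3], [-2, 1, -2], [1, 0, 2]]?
The characteristic polynomial factors as (x - 1)^3. The minimal polynomial is ∏(x - λ)^{k_λ} where k_λ is the size of the largest Jordan block at λ.

For λ = 1: rank(A - I) = 2, and the largest Jordan block has size 3 (the smallest k with rank((A - I)^k) = rank((A - I)^(k+1))).

So m_A(x) = (x - 1)^3.

m_A(x) = (x - 1)^3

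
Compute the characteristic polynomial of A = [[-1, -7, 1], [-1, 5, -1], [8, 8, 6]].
xI - A = [[x + 1, 7, -1], [1, x - 5, 1], [-8, -8, x - 6]].

Expanding det(xI - A) along the first row:
det(xI - A) = + (x + 1)·det([[x - 5, 1], [-8, x - 6]]) - (7)·det([[1, 1], [-8, x - 6]]) + (-1)·det([[1, x - 5], [-8, -8]]).

Evaluating gives χ_A(x) = x^3 - 10x^2 + 12x + 72 = (x - 6)^2(x + 2).

χ_A(x) = (x - 6)^2(x + 2)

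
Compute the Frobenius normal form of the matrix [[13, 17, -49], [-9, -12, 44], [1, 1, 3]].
R = [[0, 0, 20], [1, 0, -5], [0, 1, 4]]

The invariant factors of A (the non-unit diagonal entries of the Smith normal form of xI - A over ℚ[x]) are (x - 4)(x^2 + 5), each dividing the next. The characteristic polynomial is their product, (x - 4)(x^2 + 5).

The rational canonical form is the block-diagonal matrix of companion matrices C(f_i):
R = [[0, 0, 20], [1, 0, -5], [0, 1, 4]].

Note the characteristic polynomial does not split into linear factors over ℚ, so A has no Jordan form over ℚ; the rational canonical form exists over any field.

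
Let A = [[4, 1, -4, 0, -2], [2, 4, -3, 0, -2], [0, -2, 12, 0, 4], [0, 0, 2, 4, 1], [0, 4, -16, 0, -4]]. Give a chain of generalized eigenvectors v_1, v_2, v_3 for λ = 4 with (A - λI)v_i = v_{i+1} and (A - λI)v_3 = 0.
We seek v_1 ∈ ker((A - 4I)^3) \ ker((A - 4I)^2), then set v_{i+1} = (A - 4I) v_i.

One such chain is v_1 = [[0, 0, 1, 0, -2]]^T, v_2 = [[0, 1, 0, 0, 0]]^T, v_3 = [[1, 0, -2, 0, 4]]^T. Check: (A - 4I) v_3 = [[0, 0, 0, 0, 0]]^T = 0.

v_1 = [[0, 0, 1, 0, -2]]^T, v_2 = [[0, 1, 0, 0, 0]]^T, v_3 = [[1, 0, -2, 0, 4]]^T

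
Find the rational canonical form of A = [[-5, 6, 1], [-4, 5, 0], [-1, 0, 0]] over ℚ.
The invariant factors of A (the non-unit diagonal entries of the Smith normal form of xI - A over ℚ[x]) are x^3 - 5, each dividing the next. The characteristic polynomial is their product, x^3 - 5.

The rational canonical form is the block-diagonal matrix of companion matrices C(f_i):
R = [[0, 0, 5], [1, 0, 0], [0, 1, 0]].

Note the characteristic polynomial does not split into linear factors over ℚ, so A has no Jordan form over ℚ; the rational canonical form exists over any field.

R = [[0, 0, 5], [1, 0, 0], [0, 1, 0]]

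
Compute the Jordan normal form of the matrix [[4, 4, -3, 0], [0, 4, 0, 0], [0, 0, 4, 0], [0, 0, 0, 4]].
J = [[4, 1, 0, 0], [0, 4, 0, 0], [0, 0, 4, 0], [0, 0, 0, 4]]

The characteristic polynomial is det(xI - A) = (x - 4)^4, so the eigenvalues are 4 (algebraic multiplicity 4).

For λ = 4: rank(A - 4I) = 1, rank((A - 4I)^2) = 0. The eigenspace has dimension 4 - 1 = 3, so there are 3 Jordan blocks; the rank sequence gives block sizes [2, 1, 1].

Assembling the blocks gives the Jordan form J above.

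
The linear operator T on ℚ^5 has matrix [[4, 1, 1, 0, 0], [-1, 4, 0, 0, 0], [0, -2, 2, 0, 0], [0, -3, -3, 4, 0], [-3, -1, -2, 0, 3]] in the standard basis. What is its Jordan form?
J = [[3, 1, 0, 0, 0], [0, 3, 0, 0, 0], [0, 0, 3, 0, 0], [0, 0, 0, 4, 0], [0, 0, 0, 0, 4]]

The characteristic polynomial is det(xI - A) = (x - 4)^2(x - 3)^3, so the eigenvalues are 3 (algebraic multiplicity 3), 4 (algebraic multiplicity 2).

For λ = 3: rank(A - 3I) = 3, rank((A - 3I)^2) = 2. The eigenspace has dimension 5 - 3 = 2, so there are 2 Jordan blocks; the rank sequence gives block sizes [2, 1].

For λ = 4: rank(A - 4I) = 3. The eigenspace has dimension 5 - 3 = 2, so there are 2 Jordan blocks; the rank sequence gives block sizes [1, 1].

Assembling the blocks gives the Jordan form J above.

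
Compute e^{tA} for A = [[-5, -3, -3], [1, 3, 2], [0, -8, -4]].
e^{tA} = [[(3*t^2 - 3*t + 1)*e^{-2*t}, 3*t*(3*t - 1)*e^{-2*t}, 3*t*(3*t - 2)*e^{-2*t}/2], [t*(t + 1)*e^{-2*t}, (3*t^2 + 5*t + 1)*e^{-2*t}, t*(3*t + 4)*e^{-2*t}/2], [-4*t^2*e^{-2*t}, 4*t*(-3*t - 2)*e^{-2*t}, (-6*t^2 - 2*t + 1)*e^{-2*t}]]

A has Jordan form J = [[-2, 1, 0], [0, -2, 1], [0, 0, -2]] with A = PJP^{-1}, so e^{tA} = P e^{tJ} P^{-1}.

For a Jordan block J_k(λ), e^{tJ_k(λ)} = e^{λt} · (I + tN + t^2 N^2/2! + ... + t^{k-1} N^{k-1}/(k-1)!) where N is the nilpotent superdiagonal part.

Assembling the blocks and conjugating back gives the entries of e^{tA} as shown above.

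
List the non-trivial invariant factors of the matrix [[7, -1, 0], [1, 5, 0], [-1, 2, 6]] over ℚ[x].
(x - 6)^3

The Jordan structure of A has elementary divisors (x - 6)^3. Arranging the block sizes at each eigenvalue in decreasing order and taking row products gives the invariant factors.

Invariant factors (smallest first, each dividing the next): (x - 6)^3.

Check: the last factor (x - 6)^3 is the minimal polynomial, and the product (x - 6)^3 is the characteristic polynomial.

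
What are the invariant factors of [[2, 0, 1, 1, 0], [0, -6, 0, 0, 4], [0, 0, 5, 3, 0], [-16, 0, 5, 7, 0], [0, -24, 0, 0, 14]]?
(x - 6)(x - 2), (x - 6)^2(x - 2)

The Jordan structure of A has elementary divisors (x - 2), (x - 2), (x - 6)^2, (x - 6). Arranging the block sizes at each eigenvalue in decreasing order and taking row products gives the invariant factors.

Invariant factors (smallest first, each dividing the next): (x - 6)(x - 2), (x - 6)^2(x - 2).

Check: the last factor (x - 6)^2(x - 2) is the minimal polynomial, and the product (x - 6)^3(x - 2)^2 is the characteristic polynomial.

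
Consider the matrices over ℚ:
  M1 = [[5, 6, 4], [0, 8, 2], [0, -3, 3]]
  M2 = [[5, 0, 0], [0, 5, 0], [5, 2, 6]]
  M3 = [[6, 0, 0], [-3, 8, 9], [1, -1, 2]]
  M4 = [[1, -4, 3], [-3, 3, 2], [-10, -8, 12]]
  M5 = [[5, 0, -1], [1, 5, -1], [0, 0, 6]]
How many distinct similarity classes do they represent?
Characteristic polynomials: χ_{M1} = (x - 6)(x - 5)^2, χ_{M2} = (x - 6)(x - 5)^2, χ_{M3} = (x - 6)(x - 5)^2, χ_{M4} = (x - 6)(x - 5)^2, χ_{M5} = (x - 6)(x - 5)^2.

{M1, M2}: invariant factors x - 5, (x - 6)(x - 5).

{M3, M4, M5}: invariant factors (x - 6)(x - 5)^2.

Matrices are similar if and only if their invariant-factor lists agree; the partition into similarity classes is {M1, M2}, {M3, M4, M5}.

2 classes: {M1, M2}, {M3, M4, M5}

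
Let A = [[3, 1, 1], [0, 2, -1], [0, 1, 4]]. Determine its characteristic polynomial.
xI - A = [[x - 3, -1, -1], [0, x - 2, 1], [0, -1, x - 4]].

Expanding det(xI - A) along the first row:
det(xI - A) = + (x - 3)·det([[x - 2, 1], [-1, x - 4]]) - (-1)·det([[0, 1], [0, x - 4]]) + (-1)·det([[0, x - 2], [0, -1]]).

Evaluating gives χ_A(x) = x^3 - 9x^2 + 27x - 27 = (x - 3)^3.

χ_A(x) = (x - 3)^3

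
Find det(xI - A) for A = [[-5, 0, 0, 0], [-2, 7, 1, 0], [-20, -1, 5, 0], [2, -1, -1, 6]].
xI - A = [[x + 5, 0, 0, 0], [2, x - 7, -1, 0], [20, 1, x - 5, 0], [-2, 1, 1, x - 6]].

Expanding det(xI - A) along the first row:
det(xI - A) = + (x + 5)·det([[x - 7, -1, 0], [1, x - 5, 0], [1, 1, x - 6]]) - (0)·det([[2, -1, 0], [20, x - 5, 0], [-2, 1, x - 6]]) + (0)·det([[2, x - 7, 0], [20, 1, 0], [-2, 1, x - 6]]) - (0)·det([[2, x - 7, -1], [20, 1, x - 5], [-2, 1, 1]]).

Evaluating gives χ_A(x) = x^4 - 13x^3 + 18x^2 + 324x - 1080 = (x - 6)^3(x + 5).

χ_A(x) = (x - 6)^3(x + 5)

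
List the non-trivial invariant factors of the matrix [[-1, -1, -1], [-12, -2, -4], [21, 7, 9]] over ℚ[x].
The Jordan structure of A has elementary divisors (x - 2)^2, (x - 2). Arranging the block sizes at each eigenvalue in decreasing order and taking row products gives the invariant factors.

Invariant factors (smallest first, each dividing the next): x - 2, (x - 2)^2.

Check: the last factor (x - 2)^2 is the minimal polynomial, and the product (x - 2)^3 is the characteristic polynomial.

x - 2, (x - 2)^2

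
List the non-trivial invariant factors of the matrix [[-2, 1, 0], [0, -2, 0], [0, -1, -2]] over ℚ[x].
The Jordan structure of A has elementary divisors (x + 2)^2, (x + 2). Arranging the block sizes at each eigenvalue in decreasing order and taking row products gives the invariant factors.

Invariant factors (smallest first, each dividing the next): x + 2, (x + 2)^2.

Check: the last factor (x + 2)^2 is the minimal polynomial, and the product (x + 2)^3 is the characteristic polynomial.

x + 2, (x + 2)^2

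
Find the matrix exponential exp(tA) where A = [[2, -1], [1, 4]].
e^{tA} = [[(1 - t)*e^{3*t}, -t*e^{3*t}], [t*e^{3*t}, (t + 1)*e^{3*t}]]

A has Jordan form J = [[3, 1], [0, 3]] with A = PJP^{-1}, so e^{tA} = P e^{tJ} P^{-1}.

For a Jordan block J_k(λ), e^{tJ_k(λ)} = e^{λt} · (I + tN + t^2 N^2/2! + ... + t^{k-1} N^{k-1}/(k-1)!) where N is the nilpotent superdiagonal part.

Assembling the blocks and conjugating back gives the entries of e^{tA} as shown above.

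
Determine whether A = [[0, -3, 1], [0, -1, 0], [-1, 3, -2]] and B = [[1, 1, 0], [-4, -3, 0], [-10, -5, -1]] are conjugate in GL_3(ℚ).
Two matrices over a field are similar if and only if they have the same invariant factors.

Both A and B have characteristic polynomial (x + 1)^3 and minimal polynomial (x + 1)^2. Computing further, both have invariant factors x + 1, (x + 1)^2. Hence A and B are similar.

Yes.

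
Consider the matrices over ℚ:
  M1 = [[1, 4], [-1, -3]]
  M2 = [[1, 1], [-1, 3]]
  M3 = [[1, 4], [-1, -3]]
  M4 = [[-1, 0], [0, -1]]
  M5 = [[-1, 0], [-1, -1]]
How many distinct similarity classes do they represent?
Characteristic polynomials: χ_{M1} = (x + 1)^2, χ_{M2} = (x - 2)^2, χ_{M3} = (x + 1)^2, χ_{M4} = (x + 1)^2, χ_{M5} = (x + 1)^2.

{M1, M3, M5}: invariant factors (x + 1)^2.

{M2}: invariant factors (x - 2)^2.

{M4}: invariant factors x + 1, x + 1.

Matrices are similar if and only if their invariant-factor lists agree; the partition into similarity classes is {M1, M3, M5}, {M2}, {M4}.

3 classes: {M1, M3, M5}, {M2}, {M4}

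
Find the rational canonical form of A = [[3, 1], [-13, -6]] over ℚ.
R = [[0, 5], [1, -3]]

The invariant factors of A (the non-unit diagonal entries of the Smith normal form of xI - A over ℚ[x]) are x^2 + 3x - 5, each dividing the next. The characteristic polynomial is their product, x^2 + 3x - 5.

The rational canonical form is the block-diagonal matrix of companion matrices C(f_i):
R = [[0, 5], [1, -3]].

Note the characteristic polynomial does not split into linear factors over ℚ, so A has no Jordan form over ℚ; the rational canonical form exists over any field.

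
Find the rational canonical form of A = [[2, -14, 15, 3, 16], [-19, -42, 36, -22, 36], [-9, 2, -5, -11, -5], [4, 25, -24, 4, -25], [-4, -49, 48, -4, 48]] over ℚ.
R = [[0, 0, 0, 0, 16], [1, 0, 0, 0, 8], [0, 1, 0, 0, -23], [0, 0, 1, 0, -7], [0, 0, 0, 1, 7]]

The invariant factors of A (the non-unit diagonal entries of the Smith normal form of xI - A over ℚ[x]) are (x - 4)^2(x - 1)(x + 1)^2, each dividing the next. The characteristic polynomial is their product, (x - 4)^2(x - 1)(x + 1)^2.

The rational canonical form is the block-diagonal matrix of companion matrices C(f_i):
R = [[0, 0, 0, 0, 16], [1, 0, 0, 0, 8], [0, 1, 0, 0, -23], [0, 0, 1, 0, -7], [0, 0, 0, 1, 7]].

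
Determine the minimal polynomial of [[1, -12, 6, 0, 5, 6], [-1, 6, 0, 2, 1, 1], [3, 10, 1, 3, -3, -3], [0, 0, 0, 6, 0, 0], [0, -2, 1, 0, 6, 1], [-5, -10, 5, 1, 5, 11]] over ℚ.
The characteristic polynomial factors as (x - 6)^5(x - 1). The minimal polynomial is ∏(x - λ)^{k_λ} where k_λ is the size of the largest Jordan block at λ.

For λ = 1: rank(A - I) = 5, and the largest Jordan block has size 1 (the smallest k with rank((A - I)^k) = rank((A - I)^(k+1))).
For λ = 6: rank(A - 6I) = 4, and the largest Jordan block has size 3 (the smallest k with rank((A - 6I)^k) = rank((A - 6I)^(k+1))).

So m_A(x) = (x - 6)^3(x - 1).

m_A(x) = (x - 6)^3(x - 1)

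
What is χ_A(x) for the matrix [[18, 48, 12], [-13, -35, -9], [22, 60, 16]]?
xI - A = [[x - 18, -48, -12], [13, x + 35, 9], [-22, -60, x - 16]].

Expanding det(xI - A) along the first row:
det(xI - A) = + (x - 18)·det([[x + 35, 9], [-60, x - 16]]) - (-48)·det([[13, 9], [-22, x - 16]]) + (-12)·det([[13, x + 35], [-22, -60]]).

Evaluating gives χ_A(x) = x^3 + x^2 - 2x = x(x - 1)(x + 2).

χ_A(x) = x(x - 1)(x + 2)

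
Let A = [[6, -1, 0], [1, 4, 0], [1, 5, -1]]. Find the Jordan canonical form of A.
The characteristic polynomial is det(xI - A) = (x - 5)^2(x + 1), so the eigenvalues are -1 (algebraic multiplicity 1), 5 (algebraic multiplicity 2).

For λ = -1: algebraic multiplicity 1 gives one 1×1 block.

For λ = 5: rank(A - 5I) = 2, rank((A - 5I)^2) = 1. The eigenspace has dimension 3 - 2 = 1, so there is 1 Jordan block; the rank sequence gives block sizes [2].

Assembling the blocks gives the Jordan form J above.

J = [[-1, 0, 0], [0, 5, 1], [0, 0, 5]]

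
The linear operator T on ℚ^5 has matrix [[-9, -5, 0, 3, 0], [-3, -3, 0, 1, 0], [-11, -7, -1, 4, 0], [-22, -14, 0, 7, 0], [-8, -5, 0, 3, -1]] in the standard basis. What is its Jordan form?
J = [[-2, 1, 0, 0, 0], [0, -2, 0, 0, 0], [0, 0, -1, 0, 0], [0, 0, 0, -1, 0], [0, 0, 0, 0, -1]]

The characteristic polynomial is det(xI - A) = (x + 1)^3(x + 2)^2, so the eigenvalues are -2 (algebraic multiplicity 2), -1 (algebraic multiplicity 3).

For λ = -2: rank(A + 2I) = 4, rank((A + 2I)^2) = 3. The eigenspace has dimension 5 - 4 = 1, so there is 1 Jordan block; the rank sequence gives block sizes [2].

For λ = -1: rank(A + I) = 2. The eigenspace has dimension 5 - 2 = 3, so there are 3 Jordan blocks; the rank sequence gives block sizes [1, 1, 1].

Assembling the blocks gives the Jordan form J above.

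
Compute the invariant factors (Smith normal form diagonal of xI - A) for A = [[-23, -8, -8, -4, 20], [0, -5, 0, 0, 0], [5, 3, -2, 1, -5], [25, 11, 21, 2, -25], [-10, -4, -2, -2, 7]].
(x + 3)(x + 5), (x + 3)(x + 5)^2

The Jordan structure of A has elementary divisors (x + 5)^2, (x + 5), (x + 3), (x + 3). Arranging the block sizes at each eigenvalue in decreasing order and taking row products gives the invariant factors.

Invariant factors (smallest first, each dividing the next): (x + 3)(x + 5), (x + 3)(x + 5)^2.

Check: the last factor (x + 3)(x + 5)^2 is the minimal polynomial, and the product (x + 3)^2(x + 5)^3 is the characteristic polynomial.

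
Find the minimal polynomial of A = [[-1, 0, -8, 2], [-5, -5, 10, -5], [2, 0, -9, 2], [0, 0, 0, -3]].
m_A(x) = (x + 3)(x + 5)^2

The characteristic polynomial factors as (x + 3)(x + 5)^3. The minimal polynomial is ∏(x - λ)^{k_λ} where k_λ is the size of the largest Jordan block at λ.

For λ = -5: rank(A + 5I) = 2, and the largest Jordan block has size 2 (the smallest k with rank((A + 5I)^k) = rank((A + 5I)^(k+1))).
For λ = -3: rank(A + 3I) = 3, and the largest Jordan block has size 1 (the smallest k with rank((A + 3I)^k) = rank((A + 3I)^(k+1))).

So m_A(x) = (x + 3)(x + 5)^2.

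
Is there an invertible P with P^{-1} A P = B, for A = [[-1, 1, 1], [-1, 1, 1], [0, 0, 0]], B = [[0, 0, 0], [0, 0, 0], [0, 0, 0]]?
No.

Both have characteristic polynomial x^3, but the minimal polynomial of A is x^2 while the minimal polynomial of B is x. The minimal polynomial is a similarity invariant, so A and B are not similar.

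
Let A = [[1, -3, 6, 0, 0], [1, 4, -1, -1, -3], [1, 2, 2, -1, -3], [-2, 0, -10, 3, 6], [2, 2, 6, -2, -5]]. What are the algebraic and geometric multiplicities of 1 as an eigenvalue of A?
The characteristic polynomial is (x - 1)^5, so the factor x - 1 appears with exponent 5: the algebraic multiplicity is 5.

rank(A - I) = 2, so the eigenspace has dimension 5 - 2 = 3: the geometric multiplicity is 3.

Since 3 < 5, A is not diagonalizable.

algebraic multiplicity 5, geometric multiplicity 3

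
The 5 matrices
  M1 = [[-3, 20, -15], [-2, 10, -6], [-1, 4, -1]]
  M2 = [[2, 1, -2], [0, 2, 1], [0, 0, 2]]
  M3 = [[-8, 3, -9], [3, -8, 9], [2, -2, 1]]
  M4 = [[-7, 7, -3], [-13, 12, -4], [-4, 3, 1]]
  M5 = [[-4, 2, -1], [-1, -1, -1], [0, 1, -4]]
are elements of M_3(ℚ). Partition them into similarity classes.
Characteristic polynomials: χ_{M1} = (x - 2)^3, χ_{M2} = (x - 2)^3, χ_{M3} = (x + 5)^3, χ_{M4} = (x - 2)^3, χ_{M5} = (x + 3)^3.

{M1}: invariant factors x - 2, (x - 2)^2.

{M2, M4}: invariant factors (x - 2)^3.

{M3}: invariant factors x + 5, (x + 5)^2.

{M5}: invariant factors (x + 3)^3.

Matrices are similar if and only if their invariant-factor lists agree; the partition into similarity classes is {M1}, {M2, M4}, {M3}, {M5}.

4 classes: {M1}, {M2, M4}, {M3}, {M5}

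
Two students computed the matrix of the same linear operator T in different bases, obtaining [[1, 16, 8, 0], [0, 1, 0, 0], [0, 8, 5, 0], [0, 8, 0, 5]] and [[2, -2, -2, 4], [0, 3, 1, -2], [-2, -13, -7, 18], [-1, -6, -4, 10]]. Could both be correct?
No.

trace(A) = 12 but trace(B) = 8. The trace is a similarity invariant, so A and B are not similar.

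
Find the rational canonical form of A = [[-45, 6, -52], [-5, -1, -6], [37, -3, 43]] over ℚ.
R = [[0, 0, -1], [1, 0, -3], [0, 1, -3]]

The invariant factors of A (the non-unit diagonal entries of the Smith normal form of xI - A over ℚ[x]) are (x + 1)^3, each dividing the next. The characteristic polynomial is their product, (x + 1)^3.

The rational canonical form is the block-diagonal matrix of companion matrices C(f_i):
R = [[0, 0, -1], [1, 0, -3], [0, 1, -3]].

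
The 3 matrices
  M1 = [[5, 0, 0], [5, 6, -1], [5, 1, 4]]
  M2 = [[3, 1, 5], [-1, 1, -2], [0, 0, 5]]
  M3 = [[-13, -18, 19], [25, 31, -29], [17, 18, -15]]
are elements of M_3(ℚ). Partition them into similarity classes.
3 classes: {M1}, {M2}, {M3}

Characteristic polynomials: χ_{M1} = (x - 5)^3, χ_{M2} = (x - 5)(x - 2)^2, χ_{M3} = (x - 4)^2(x + 5).

{M1}: invariant factors x - 5, (x - 5)^2.

{M2}: invariant factors (x - 5)(x - 2)^2.

{M3}: invariant factors (x - 4)^2(x + 5).

Matrices are similar if and only if their invariant-factor lists agree; the partition into similarity classes is {M1}, {M2}, {M3}.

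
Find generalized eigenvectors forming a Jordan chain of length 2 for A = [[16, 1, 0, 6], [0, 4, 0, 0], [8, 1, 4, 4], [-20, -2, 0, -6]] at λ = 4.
v_1 = [[-1, 1, 0, 2]]^T, v_2 = [[1, 0, 1, -2]]^T

We seek v_1 ∈ ker((A - 4I)^2) \ ker(A - 4I), then set v_{i+1} = (A - 4I) v_i.

One such chain is v_1 = [[-1, 1, 0, 2]]^T, v_2 = [[1, 0, 1, -2]]^T. Check: (A - 4I) v_2 = [[0, 0, 0, 0]]^T = 0.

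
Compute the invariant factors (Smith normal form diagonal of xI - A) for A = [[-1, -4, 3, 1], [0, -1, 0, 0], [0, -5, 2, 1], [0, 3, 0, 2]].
The Jordan structure of A has elementary divisors (x + 1)^2, (x - 2)^2. Arranging the block sizes at each eigenvalue in decreasing order and taking row products gives the invariant factors.

Invariant factors (smallest first, each dividing the next): (x - 2)^2(x + 1)^2.

Check: the last factor (x - 2)^2(x + 1)^2 is the minimal polynomial, and the product (x - 2)^2(x + 1)^2 is the characteristic polynomial.

(x - 2)^2(x + 1)^2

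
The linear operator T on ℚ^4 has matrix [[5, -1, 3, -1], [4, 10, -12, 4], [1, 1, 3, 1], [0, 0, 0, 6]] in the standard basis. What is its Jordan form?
J = [[6, 1, 0, 0], [0, 6, 0, 0], [0, 0, 6, 0], [0, 0, 0, 6]]

The characteristic polynomial is det(xI - A) = (x - 6)^4, so the eigenvalues are 6 (algebraic multiplicity 4).

For λ = 6: rank(A - 6I) = 1, rank((A - 6I)^2) = 0. The eigenspace has dimension 4 - 1 = 3, so there are 3 Jordan blocks; the rank sequence gives block sizes [2, 1, 1].

Assembling the blocks gives the Jordan form J above.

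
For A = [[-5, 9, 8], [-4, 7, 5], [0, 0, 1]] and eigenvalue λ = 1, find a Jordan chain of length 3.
v_1 = [[4, 2, 1]]^T, v_2 = [[2, 1, 0]]^T, v_3 = [[-3, -2, 0]]^T

We seek v_1 ∈ ker((A - I)^3) \ ker((A - I)^2), then set v_{i+1} = (A - I) v_i.

One such chain is v_1 = [[4, 2, 1]]^T, v_2 = [[2, 1, 0]]^T, v_3 = [[-3, -2, 0]]^T. Check: (A - I) v_3 = [[0, 0, 0]]^T = 0.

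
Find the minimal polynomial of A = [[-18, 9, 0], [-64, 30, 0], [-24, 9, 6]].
The characteristic polynomial factors as (x - 6)^3. The minimal polynomial is ∏(x - λ)^{k_λ} where k_λ is the size of the largest Jordan block at λ.

For λ = 6: rank(A - 6I) = 1, and the largest Jordan block has size 2 (the smallest k with rank((A - 6I)^k) = rank((A - 6I)^(k+1))).

So m_A(x) = (x - 6)^2.

m_A(x) = (x - 6)^2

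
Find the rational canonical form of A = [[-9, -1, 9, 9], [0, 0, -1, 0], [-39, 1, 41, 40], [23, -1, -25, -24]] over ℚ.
R = [[0, 0, 0, -16], [1, 0, 0, -32], [0, 1, 0, -8], [0, 0, 1, 8]]

The invariant factors of A (the non-unit diagonal entries of the Smith normal form of xI - A over ℚ[x]) are (x^2 - 4x - 4)^2, each dividing the next. The characteristic polynomial is their product, (x^2 - 4x - 4)^2.

The rational canonical form is the block-diagonal matrix of companion matrices C(f_i):
R = [[0, 0, 0, -16], [1, 0, 0, -32], [0, 1, 0, -8], [0, 0, 1, 8]].

Note the characteristic polynomial does not split into linear factors over ℚ, so A has no Jordan form over ℚ; the rational canonical form exists over any field.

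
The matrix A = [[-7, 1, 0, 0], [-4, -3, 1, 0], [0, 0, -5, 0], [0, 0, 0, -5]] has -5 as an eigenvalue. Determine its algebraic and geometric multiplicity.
The characteristic polynomial is (x + 5)^4, so the factor x + 5 appears with exponent 4: the algebraic multiplicity is 4.

rank(A + 5I) = 2, so the eigenspace has dimension 4 - 2 = 2: the geometric multiplicity is 2.

Since 2 < 4, A is not diagonalizable.

algebraic multiplicity 4, geometric multiplicity 2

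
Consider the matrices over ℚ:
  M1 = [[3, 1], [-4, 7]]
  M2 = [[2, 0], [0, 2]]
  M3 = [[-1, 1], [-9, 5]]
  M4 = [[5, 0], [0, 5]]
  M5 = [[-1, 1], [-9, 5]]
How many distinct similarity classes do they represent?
4 classes: {M1}, {M2}, {M3, M5}, {M4}

Characteristic polynomials: χ_{M1} = (x - 5)^2, χ_{M2} = (x - 2)^2, χ_{M3} = (x - 2)^2, χ_{M4} = (x - 5)^2, χ_{M5} = (x - 2)^2.

{M1}: invariant factors (x - 5)^2.

{M2}: invariant factors x - 2, x - 2.

{M3, M5}: invariant factors (x - 2)^2.

{M4}: invariant factors x - 5, x - 5.

Matrices are similar if and only if their invariant-factor lists agree; the partition into similarity classes is {M1}, {M2}, {M3, M5}, {M4}.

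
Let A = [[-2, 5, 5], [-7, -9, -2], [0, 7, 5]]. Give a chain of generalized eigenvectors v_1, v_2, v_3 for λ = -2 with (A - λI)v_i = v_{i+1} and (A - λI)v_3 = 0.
v_1 = [[-3, 4, -4]]^T, v_2 = [[0, 1, 0]]^T, v_3 = [[5, -7, 7]]^T

We seek v_1 ∈ ker((A + 2I)^3) \ ker((A + 2I)^2), then set v_{i+1} = (A + 2I) v_i.

One such chain is v_1 = [[-3, 4, -4]]^T, v_2 = [[0, 1, 0]]^T, v_3 = [[5, -7, 7]]^T. Check: (A + 2I) v_3 = [[0, 0, 0]]^T = 0.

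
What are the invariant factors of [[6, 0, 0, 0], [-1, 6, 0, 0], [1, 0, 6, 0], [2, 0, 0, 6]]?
The Jordan structure of A has elementary divisors (x - 6)^2, (x - 6), (x - 6). Arranging the block sizes at each eigenvalue in decreasing order and taking row products gives the invariant factors.

Invariant factors (smallest first, each dividing the next): x - 6, x - 6, (x - 6)^2.

Check: the last factor (x - 6)^2 is the minimal polynomial, and the product (x - 6)^4 is the characteristic polynomial.

x - 6, x - 6, (x - 6)^2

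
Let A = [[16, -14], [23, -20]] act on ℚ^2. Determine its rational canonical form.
R = [[0, -2], [1, -4]]

The invariant factors of A (the non-unit diagonal entries of the Smith normal form of xI - A over ℚ[x]) are x^2 + 4x + 2, each dividing the next. The characteristic polynomial is their product, x^2 + 4x + 2.

The rational canonical form is the block-diagonal matrix of companion matrices C(f_i):
R = [[0, -2], [1, -4]].

Note the characteristic polynomial does not split into linear factors over ℚ, so A has no Jordan form over ℚ; the rational canonical form exists over any field.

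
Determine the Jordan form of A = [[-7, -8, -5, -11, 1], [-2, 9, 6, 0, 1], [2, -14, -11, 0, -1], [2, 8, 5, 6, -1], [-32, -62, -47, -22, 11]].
J = [[-5, 0, 0, 0, 0], [0, -5, 0, 0, 0], [0, 0, 6, 1, 0], [0, 0, 0, 6, 0], [0, 0, 0, 0, 6]]

The characteristic polynomial is det(xI - A) = (x - 6)^3(x + 5)^2, so the eigenvalues are -5 (algebraic multiplicity 2), 6 (algebraic multiplicity 3).

For λ = -5: rank(A + 5I) = 3. The eigenspace has dimension 5 - 3 = 2, so there are 2 Jordan blocks; the rank sequence gives block sizes [1, 1].

For λ = 6: rank(A - 6I) = 3, rank((A - 6I)^2) = 2. The eigenspace has dimension 5 - 3 = 2, so there are 2 Jordan blocks; the rank sequence gives block sizes [2, 1].

Assembling the blocks gives the Jordan form J above.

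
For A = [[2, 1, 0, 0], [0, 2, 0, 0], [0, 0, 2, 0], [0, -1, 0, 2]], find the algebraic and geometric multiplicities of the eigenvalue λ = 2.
The characteristic polynomial is (x - 2)^4, so the factor x - 2 appears with exponent 4: the algebraic multiplicity is 4.

rank(A - 2I) = 1, so the eigenspace has dimension 4 - 1 = 3: the geometric multiplicity is 3.

Since 3 < 4, A is not diagonalizable.

algebraic multiplicity 4, geometric multiplicity 3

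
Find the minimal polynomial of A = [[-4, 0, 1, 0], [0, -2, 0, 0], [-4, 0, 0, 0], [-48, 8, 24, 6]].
m_A(x) = (x - 6)(x + 2)^2

The characteristic polynomial factors as (x - 6)(x + 2)^3. The minimal polynomial is ∏(x - λ)^{k_λ} where k_λ is the size of the largest Jordan block at λ.

For λ = -2: rank(A + 2I) = 2, and the largest Jordan block has size 2 (the smallest k with rank((A + 2I)^k) = rank((A + 2I)^(k+1))).
For λ = 6: rank(A - 6I) = 3, and the largest Jordan block has size 1 (the smallest k with rank((A - 6I)^k) = rank((A - 6I)^(k+1))).

So m_A(x) = (x - 6)(x + 2)^2.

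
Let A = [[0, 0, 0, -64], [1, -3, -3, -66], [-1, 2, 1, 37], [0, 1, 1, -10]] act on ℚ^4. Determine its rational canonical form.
The invariant factors of A (the non-unit diagonal entries of the Smith normal form of xI - A over ℚ[x]) are (x + 2)^2(x + 4)^2, each dividing the next. The characteristic polynomial is their product, (x + 2)^2(x + 4)^2.

The rational canonical form is the block-diagonal matrix of companion matrices C(f_i):
R = [[0, 0, 0, -64], [1, 0, 0, -96], [0, 1, 0, -52], [0, 0, 1, -12]].

R = [[0, 0, 0, -64], [1, 0, 0, -96], [0, 1, 0, -52], [0, 0, 1, -12]]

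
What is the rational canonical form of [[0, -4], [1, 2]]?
R = [[0, -4], [1, 2]]

The invariant factors of A (the non-unit diagonal entries of the Smith normal form of xI - A over ℚ[x]) are x^2 - 2x + 4, each dividing the next. The characteristic polynomial is their product, x^2 - 2x + 4.

The rational canonical form is the block-diagonal matrix of companion matrices C(f_i):
R = [[0, -4], [1, 2]].

Note the characteristic polynomial does not split into linear factors over ℚ, so A has no Jordan form over ℚ; the rational canonical form exists over any field.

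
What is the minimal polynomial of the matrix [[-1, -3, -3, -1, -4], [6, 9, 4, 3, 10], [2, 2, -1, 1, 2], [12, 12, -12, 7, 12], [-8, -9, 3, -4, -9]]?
m_A(x) = (x - 1)^2

The characteristic polynomial factors as (x - 1)^5. The minimal polynomial is ∏(x - λ)^{k_λ} where k_λ is the size of the largest Jordan block at λ.

For λ = 1: rank(A - I) = 2, and the largest Jordan block has size 2 (the smallest k with rank((A - I)^k) = rank((A - I)^(k+1))).

So m_A(x) = (x - 1)^2.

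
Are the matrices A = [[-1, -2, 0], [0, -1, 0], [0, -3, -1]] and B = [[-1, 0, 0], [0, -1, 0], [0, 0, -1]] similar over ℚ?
Both have characteristic polynomial (x + 1)^3, but the minimal polynomial of A is (x + 1)^2 while the minimal polynomial of B is x + 1. The minimal polynomial is a similarity invariant, so A and B are not similar.

No.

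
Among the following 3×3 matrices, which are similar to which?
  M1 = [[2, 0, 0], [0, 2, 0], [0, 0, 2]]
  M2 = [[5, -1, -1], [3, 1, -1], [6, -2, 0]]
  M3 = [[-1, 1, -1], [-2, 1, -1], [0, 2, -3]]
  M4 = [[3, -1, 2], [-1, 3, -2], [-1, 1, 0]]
3 classes: {M1}, {M2, M4}, {M3}

Characteristic polynomials: χ_{M1} = (x - 2)^3, χ_{M2} = (x - 2)^3, χ_{M3} = (x + 1)^3, χ_{M4} = (x - 2)^3.

{M1}: invariant factors x - 2, x - 2, x - 2.

{M2, M4}: invariant factors x - 2, (x - 2)^2.

{M3}: invariant factors (x + 1)^3.

Matrices are similar if and only if their invariant-factor lists agree; the partition into similarity classes is {M1}, {M2, M4}, {M3}.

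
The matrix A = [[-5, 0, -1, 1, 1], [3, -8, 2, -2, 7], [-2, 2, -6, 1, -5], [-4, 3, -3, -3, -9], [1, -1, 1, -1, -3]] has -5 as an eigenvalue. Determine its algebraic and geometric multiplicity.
The characteristic polynomial is (x + 5)^5, so the factor x + 5 appears with exponent 5: the algebraic multiplicity is 5.

rank(A + 5I) = 3, so the eigenspace has dimension 5 - 3 = 2: the geometric multiplicity is 2.

Since 2 < 5, A is not diagonalizable.

algebraic multiplicity 5, geometric multiplicity 2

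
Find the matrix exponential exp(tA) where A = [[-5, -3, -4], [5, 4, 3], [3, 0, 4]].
A has Jordan form J = [[1, 1, 0], [0, 1, 1], [0, 0, 1]] with A = PJP^{-1}, so e^{tA} = P e^{tJ} P^{-1}.

For a Jordan block J_k(λ), e^{tJ_k(λ)} = e^{λt} · (I + tN + t^2 N^2/2! + ... + t^{k-1} N^{k-1}/(k-1)!) where N is the nilpotent superdiagonal part.

Assembling the blocks and conjugating back gives the entries of e^{tA} as shown above.

e^{tA} = [[(9*t^2 - 12*t + 2)*e^{t}/2, 3*t*(3*t - 2)*e^{t}/2, t*(3*t - 8)*e^{t}/2], [t*(5 - 3*t)*e^{t}, (-3*t^2 + 3*t + 1)*e^{t}, t*(3 - t)*e^{t}], [3*t*(2 - 3*t)*e^{t}/2, -9*t^2*e^{t}/2, (-3*t^2 + 6*t + 2)*e^{t}/2]]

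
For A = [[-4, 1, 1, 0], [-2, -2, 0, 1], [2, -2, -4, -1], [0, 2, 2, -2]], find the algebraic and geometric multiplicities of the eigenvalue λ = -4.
The characteristic polynomial is (x + 2)^2(x + 4)^2, so the factor x + 4 appears with exponent 2: the algebraic multiplicity is 2.

rank(A + 4I) = 3, so the eigenspace has dimension 4 - 3 = 1: the geometric multiplicity is 1.

Since 1 < 2, A is not diagonalizable.

algebraic multiplicity 2, geometric multiplicity 1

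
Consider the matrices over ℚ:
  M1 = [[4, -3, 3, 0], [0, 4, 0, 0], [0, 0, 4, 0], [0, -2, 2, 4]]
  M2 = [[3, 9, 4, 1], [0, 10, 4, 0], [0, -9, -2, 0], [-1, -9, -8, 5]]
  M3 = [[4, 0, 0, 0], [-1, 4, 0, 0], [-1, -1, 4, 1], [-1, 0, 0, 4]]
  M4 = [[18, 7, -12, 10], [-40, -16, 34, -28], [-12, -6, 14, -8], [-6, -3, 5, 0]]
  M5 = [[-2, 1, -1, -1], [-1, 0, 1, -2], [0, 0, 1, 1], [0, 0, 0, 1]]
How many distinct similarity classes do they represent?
3 classes: {M1}, {M2, M3, M4}, {M5}

Characteristic polynomials: χ_{M1} = (x - 4)^4, χ_{M2} = (x - 4)^4, χ_{M3} = (x - 4)^4, χ_{M4} = (x - 4)^4, χ_{M5} = (x - 1)^2(x + 1)^2.

{M1}: invariant factors x - 4, x - 4, (x - 4)^2.

{M2, M3, M4}: invariant factors (x - 4)^2, (x - 4)^2.

{M5}: invariant factors (x - 1)^2(x + 1)^2.

Matrices are similar if and only if their invariant-factor lists agree; the partition into similarity classes is {M1}, {M2, M3, M4}, {M5}.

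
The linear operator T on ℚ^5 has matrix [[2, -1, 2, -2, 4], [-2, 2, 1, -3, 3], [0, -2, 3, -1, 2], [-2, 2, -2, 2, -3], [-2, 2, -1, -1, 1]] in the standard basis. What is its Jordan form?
J = [[2, 1, 0, 0, 0], [0, 2, 1, 0, 0], [0, 0, 2, 0, 0], [0, 0, 0, 2, 1], [0, 0, 0, 0, 2]]

The characteristic polynomial is det(xI - A) = (x - 2)^5, so the eigenvalues are 2 (algebraic multiplicity 5).

For λ = 2: rank(A - 2I) = 3, rank((A - 2I)^2) = 1, rank((A - 2I)^3) = 0. The eigenspace has dimension 5 - 3 = 2, so there are 2 Jordan blocks; the rank sequence gives block sizes [3, 2].

Assembling the blocks gives the Jordan form J above.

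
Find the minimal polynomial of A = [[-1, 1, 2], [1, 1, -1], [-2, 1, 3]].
m_A(x) = (x - 1)^3

The characteristic polynomial factors as (x - 1)^3. The minimal polynomial is ∏(x - λ)^{k_λ} where k_λ is the size of the largest Jordan block at λ.

For λ = 1: rank(A - I) = 2, and the largest Jordan block has size 3 (the smallest k with rank((A - I)^k) = rank((A - I)^(k+1))).

So m_A(x) = (x - 1)^3.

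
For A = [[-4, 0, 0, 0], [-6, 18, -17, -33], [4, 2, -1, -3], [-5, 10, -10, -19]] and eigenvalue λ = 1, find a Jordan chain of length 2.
v_1 = [[0, 2, 0, 1]]^T, v_2 = [[0, 1, 1, 0]]^T

We seek v_1 ∈ ker((A - I)^2) \ ker(A - I), then set v_{i+1} = (A - I) v_i.

One such chain is v_1 = [[0, 2, 0, 1]]^T, v_2 = [[0, 1, 1, 0]]^T. Check: (A - I) v_2 = [[0, 0, 0, 0]]^T = 0.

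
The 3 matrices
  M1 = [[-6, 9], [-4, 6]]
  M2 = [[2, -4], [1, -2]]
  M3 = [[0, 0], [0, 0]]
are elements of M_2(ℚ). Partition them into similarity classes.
Characteristic polynomials: χ_{M1} = x^2, χ_{M2} = x^2, χ_{M3} = x^2.

{M1, M2}: invariant factors x^2.

{M3}: invariant factors x, x.

Matrices are similar if and only if their invariant-factor lists agree; the partition into similarity classes is {M1, M2}, {M3}.

2 classes: {M1, M2}, {M3}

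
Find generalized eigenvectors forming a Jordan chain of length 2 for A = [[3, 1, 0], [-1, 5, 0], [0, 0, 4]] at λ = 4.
We seek v_1 ∈ ker((A - 4I)^2) \ ker(A - 4I), then set v_{i+1} = (A - 4I) v_i.

One such chain is v_1 = [[1, 2, 1]]^T, v_2 = [[1, 1, 0]]^T. Check: (A - 4I) v_2 = [[0, 0, 0]]^T = 0.

v_1 = [[1, 2, 1]]^T, v_2 = [[1, 1, 0]]^T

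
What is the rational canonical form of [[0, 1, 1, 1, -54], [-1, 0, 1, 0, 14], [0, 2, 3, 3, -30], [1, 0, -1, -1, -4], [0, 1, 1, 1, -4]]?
The invariant factors of A (the non-unit diagonal entries of the Smith normal form of xI - A over ℚ[x]) are (x + 2)(x^2 + 5)^2, each dividing the next. The characteristic polynomial is their product, (x + 2)(x^2 + 5)^2.

The rational canonical form is the block-diagonal matrix of companion matrices C(f_i):
R = [[0, 0, 0, 0, -50], [1, 0, 0, 0, -25], [0, 1, 0, 0, -20], [0, 0, 1, 0, -10], [0, 0, 0, 1, -2]].

Note the characteristic polynomial does not split into linear factors over ℚ, so A has no Jordan form over ℚ; the rational canonical form exists over any field.

R = [[0, 0, 0, 0, -50], [1, 0, 0, 0, -25], [0, 1, 0, 0, -20], [0, 0, 1, 0, -10], [0, 0, 0, 1, -2]]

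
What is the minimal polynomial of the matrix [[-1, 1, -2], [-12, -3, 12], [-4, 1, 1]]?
m_A(x) = (x - 3)(x + 3)^2

The characteristic polynomial factors as (x - 3)(x + 3)^2. The minimal polynomial is ∏(x - λ)^{k_λ} where k_λ is the size of the largest Jordan block at λ.

For λ = -3: rank(A + 3I) = 2, and the largest Jordan block has size 2 (the smallest k with rank((A + 3I)^k) = rank((A + 3I)^(k+1))).
For λ = 3: rank(A - 3I) = 2, and the largest Jordan block has size 1 (the smallest k with rank((A - 3I)^k) = rank((A - 3I)^(k+1))).

So m_A(x) = (x - 3)(x + 3)^2.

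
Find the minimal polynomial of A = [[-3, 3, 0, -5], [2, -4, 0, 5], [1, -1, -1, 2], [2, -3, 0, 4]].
The characteristic polynomial factors as (x + 1)^4. The minimal polynomial is ∏(x - λ)^{k_λ} where k_λ is the size of the largest Jordan block at λ.

For λ = -1: rank(A + I) = 2, and the largest Jordan block has size 2 (the smallest k with rank((A + I)^k) = rank((A + I)^(k+1))).

So m_A(x) = (x + 1)^2.

m_A(x) = (x + 1)^2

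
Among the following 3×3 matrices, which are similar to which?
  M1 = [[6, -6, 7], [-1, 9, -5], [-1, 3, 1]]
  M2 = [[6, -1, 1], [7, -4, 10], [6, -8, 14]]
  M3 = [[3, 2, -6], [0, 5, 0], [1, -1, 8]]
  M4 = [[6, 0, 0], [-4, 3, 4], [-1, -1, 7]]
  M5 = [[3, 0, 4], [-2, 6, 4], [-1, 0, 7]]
2 classes: {M1, M2, M4, M5}, {M3}

Characteristic polynomials: χ_{M1} = (x - 6)(x - 5)^2, χ_{M2} = (x - 6)(x - 5)^2, χ_{M3} = (x - 6)(x - 5)^2, χ_{M4} = (x - 6)(x - 5)^2, χ_{M5} = (x - 6)(x - 5)^2.

{M1, M2, M4, M5}: invariant factors (x - 6)(x - 5)^2.

{M3}: invariant factors x - 5, (x - 6)(x - 5).

Matrices are similar if and only if their invariant-factor lists agree; the partition into similarity classes is {M1, M2, M4, M5}, {M3}.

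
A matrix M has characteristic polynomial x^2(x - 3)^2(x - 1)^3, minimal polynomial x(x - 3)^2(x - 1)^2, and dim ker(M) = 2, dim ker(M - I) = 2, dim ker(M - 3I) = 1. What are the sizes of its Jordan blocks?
Jordan blocks: (0, 1), (0, 1), (1, 2), (1, 1), (3, 2)

λ = 0: algebraic multiplicity 2 (exponent in χ_M), largest block size 1 (exponent in m_M), 2 blocks (geometric multiplicity). These force block sizes [1, 1].
λ = 1: algebraic multiplicity 3 (exponent in χ_M), largest block size 2 (exponent in m_M), 2 blocks (geometric multiplicity). These force block sizes [2, 1].
λ = 3: algebraic multiplicity 2 (exponent in χ_M), largest block size 2 (exponent in m_M), 1 block (geometric multiplicity). This forces block sizes [2].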